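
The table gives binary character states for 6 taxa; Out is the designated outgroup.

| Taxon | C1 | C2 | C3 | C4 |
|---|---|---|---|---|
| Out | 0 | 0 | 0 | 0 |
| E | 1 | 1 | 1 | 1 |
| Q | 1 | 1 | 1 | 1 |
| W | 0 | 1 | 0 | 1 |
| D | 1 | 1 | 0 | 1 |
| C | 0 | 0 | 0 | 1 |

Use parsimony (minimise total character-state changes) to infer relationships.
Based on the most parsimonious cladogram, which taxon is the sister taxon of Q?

The outgroup has state '0' for every character, so '1' is the derived state throughout.
C1 (derived state '1') is shared by D, E, and Q — a synapomorphy uniting that clade.
C2 (derived state '1') is shared by D, E, Q, and W — a synapomorphy uniting that clade.
Only E and Q show the derived state '1' for C3, supporting them as a clade.
All ingroup taxa share the derived state '1' for C4; it defines the ingroup but does not resolve relationships within it.
Most parsimonious ingroup topology: ((((E,Q),D),W),C).
Q and E form a cherry on this tree, so they are sister taxa.

E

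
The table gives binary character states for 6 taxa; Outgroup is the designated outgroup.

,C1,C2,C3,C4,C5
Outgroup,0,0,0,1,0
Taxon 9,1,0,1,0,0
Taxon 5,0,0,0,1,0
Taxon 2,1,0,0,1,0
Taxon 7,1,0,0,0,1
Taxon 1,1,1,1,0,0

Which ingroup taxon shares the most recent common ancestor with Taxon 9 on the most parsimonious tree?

Character polarity is set by the outgroup: the derived state is whichever differs from the outgroup's state, so for C4 the derived state is '0', and for the remaining characters it is '1'.
C1: derived state '1' in Taxon 1, Taxon 2, Taxon 7, and Taxon 9 only — synapomorphy for {Taxon 1, Taxon 2, Taxon 7, Taxon 9}.
C2 (derived state '1') is unique to Taxon 1 (autapomorphy; uninformative for grouping).
C3 (derived state '1') is shared by Taxon 1 and Taxon 9 — a synapomorphy uniting that clade.
C4 (derived state '0') is shared by Taxon 1, Taxon 7, and Taxon 9 — a synapomorphy uniting that clade.
C5: derived state '1' in Taxon 7 only — an autapomorphy, so it tells us nothing about relationships among taxa.
Most parsimonious ingroup topology: ((((Taxon 9,Taxon 1),Taxon 7),Taxon 2),Taxon 5).
Taxon 9 and Taxon 1 form a cherry on this tree, so they are sister taxa.

Taxon 1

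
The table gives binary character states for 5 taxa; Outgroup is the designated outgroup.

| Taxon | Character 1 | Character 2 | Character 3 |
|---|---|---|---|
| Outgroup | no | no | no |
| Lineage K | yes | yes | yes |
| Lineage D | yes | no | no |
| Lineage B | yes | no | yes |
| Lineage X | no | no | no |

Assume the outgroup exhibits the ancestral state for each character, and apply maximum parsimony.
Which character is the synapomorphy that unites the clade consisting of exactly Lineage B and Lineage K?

Character 3

The outgroup has state 'no' for every character, so 'yes' is the derived state throughout.
Character 1 (derived state 'yes') is shared by Lineage B, Lineage D, and Lineage K — a synapomorphy uniting that clade.
Character 2 (derived state 'yes') is unique to Lineage K (autapomorphy; uninformative for grouping).
Character 3: derived state 'yes' in Lineage B and Lineage K only — synapomorphy for {Lineage B, Lineage K}.
Most parsimonious ingroup topology: (((Lineage K,Lineage B),Lineage D),Lineage X).
The clade {Lineage B, Lineage K} is supported by Character 3: its derived state 'yes' occurs in exactly those taxa and in no other taxon (including the outgroup).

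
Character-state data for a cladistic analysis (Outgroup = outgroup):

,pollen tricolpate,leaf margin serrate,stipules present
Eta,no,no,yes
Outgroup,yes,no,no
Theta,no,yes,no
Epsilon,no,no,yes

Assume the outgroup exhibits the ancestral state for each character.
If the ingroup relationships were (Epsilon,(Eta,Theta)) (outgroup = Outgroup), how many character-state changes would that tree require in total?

Map each character onto (Epsilon,(Eta,Theta)) (rooted by Outgroup) and count the minimum state changes it requires (Fitch parsimony):
pollen tricolpate: 1; leaf margin serrate: 1; stipules present: 2.
Total tree length = 4.

4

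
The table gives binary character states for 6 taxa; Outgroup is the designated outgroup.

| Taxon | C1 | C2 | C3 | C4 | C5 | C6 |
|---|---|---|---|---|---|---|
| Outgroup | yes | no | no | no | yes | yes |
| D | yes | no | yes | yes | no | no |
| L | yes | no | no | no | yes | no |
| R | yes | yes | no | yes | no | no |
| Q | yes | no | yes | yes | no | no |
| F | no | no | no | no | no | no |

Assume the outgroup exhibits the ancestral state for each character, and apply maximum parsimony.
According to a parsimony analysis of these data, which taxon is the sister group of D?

Character polarity is set by the outgroup: the derived state is whichever differs from the outgroup's state, so for C1, C5, C6 the derived state is 'no', and for the remaining characters it is 'yes'.
C1 (derived state 'no') is unique to F (autapomorphy; uninformative for grouping).
C2 (derived state 'yes') is unique to R (autapomorphy; uninformative for grouping).
C3 (derived state 'yes') is shared by D and Q — a synapomorphy uniting that clade.
C4 (derived state 'yes') is shared by D, Q, and R — a synapomorphy uniting that clade.
C5: derived state 'no' in D, F, Q, and R only — synapomorphy for {D, F, Q, R}.
C6 (derived state 'no') is shared by all ingroup taxa — unites the whole ingroup.
Most parsimonious ingroup topology: ((((D,Q),R),F),L).
D and Q form a cherry on this tree, so they are sister taxa.

Q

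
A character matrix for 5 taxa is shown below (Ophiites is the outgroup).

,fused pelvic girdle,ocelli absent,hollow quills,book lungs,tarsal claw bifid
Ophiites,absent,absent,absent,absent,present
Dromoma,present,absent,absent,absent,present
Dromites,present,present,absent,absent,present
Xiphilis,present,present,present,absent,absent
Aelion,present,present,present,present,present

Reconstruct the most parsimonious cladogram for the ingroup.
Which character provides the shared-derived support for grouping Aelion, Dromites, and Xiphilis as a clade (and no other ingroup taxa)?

Character polarity is set by the outgroup: the derived state is whichever differs from the outgroup's state, so for tarsal claw bifid the derived state is 'absent', and for the remaining characters it is 'present'.
All ingroup taxa share the derived state 'present' for fused pelvic girdle; it defines the ingroup but does not resolve relationships within it.
ocelli absent: derived state 'present' in Aelion, Dromites, and Xiphilis only — synapomorphy for {Aelion, Dromites, Xiphilis}.
hollow quills (derived state 'present') is shared by Aelion and Xiphilis — a synapomorphy uniting that clade.
book lungs (derived state 'present') is unique to Aelion (autapomorphy; uninformative for grouping).
tarsal claw bifid: derived state 'absent' in Xiphilis only — an autapomorphy, so it tells us nothing about relationships among taxa.
Most parsimonious ingroup topology: (Dromoma,(Dromites,(Xiphilis,Aelion))).
The clade {Aelion, Dromites, Xiphilis} is supported by ocelli absent: its derived state 'present' occurs in exactly those taxa and in no other taxon (including the outgroup).

ocelli absent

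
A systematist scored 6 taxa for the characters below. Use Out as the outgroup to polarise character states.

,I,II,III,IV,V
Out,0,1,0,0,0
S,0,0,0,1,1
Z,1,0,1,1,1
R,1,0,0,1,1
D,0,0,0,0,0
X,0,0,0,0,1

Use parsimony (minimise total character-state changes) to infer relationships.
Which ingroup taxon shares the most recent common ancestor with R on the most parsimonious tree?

Z

Character polarity is set by the outgroup: the derived state is whichever differs from the outgroup's state, so for II the derived state is '0', and for the remaining characters it is '1'.
I: derived state '1' in R and Z only — synapomorphy for {R, Z}.
All ingroup taxa share the derived state '0' for II; it defines the ingroup but does not resolve relationships within it.
III (derived state '1') is unique to Z (autapomorphy; uninformative for grouping).
IV: derived state '1' in R, S, and Z only — synapomorphy for {R, S, Z}.
Only R, S, X, and Z show the derived state '1' for V, supporting them as a clade.
Most parsimonious ingroup topology: (((S,(Z,R)),X),D).
R and Z form a cherry on this tree, so they are sister taxa.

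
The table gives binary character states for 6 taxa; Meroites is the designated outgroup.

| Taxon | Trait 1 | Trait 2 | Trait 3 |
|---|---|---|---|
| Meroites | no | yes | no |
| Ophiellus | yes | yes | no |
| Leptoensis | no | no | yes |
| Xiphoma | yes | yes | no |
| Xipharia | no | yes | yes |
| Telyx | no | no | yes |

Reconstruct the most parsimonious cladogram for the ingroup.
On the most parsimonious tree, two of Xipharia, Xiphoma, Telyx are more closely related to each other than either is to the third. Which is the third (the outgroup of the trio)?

Character polarity is set by the outgroup: the derived state is whichever differs from the outgroup's state, so for Trait 2 the derived state is 'no', and for the remaining characters it is 'yes'.
Trait 1: derived state 'yes' in Ophiellus and Xiphoma only — synapomorphy for {Ophiellus, Xiphoma}.
Trait 2 (derived state 'no') is shared by Leptoensis and Telyx — a synapomorphy uniting that clade.
Trait 3 (derived state 'yes') is shared by Leptoensis, Telyx, and Xipharia — a synapomorphy uniting that clade.
Most parsimonious ingroup topology: ((Ophiellus,Xiphoma),((Leptoensis,Telyx),Xipharia)).
Telyx and Xipharia share a more recent common ancestor with each other than either does with Xiphoma, so Xiphoma is the least closely related of the three.

Xiphoma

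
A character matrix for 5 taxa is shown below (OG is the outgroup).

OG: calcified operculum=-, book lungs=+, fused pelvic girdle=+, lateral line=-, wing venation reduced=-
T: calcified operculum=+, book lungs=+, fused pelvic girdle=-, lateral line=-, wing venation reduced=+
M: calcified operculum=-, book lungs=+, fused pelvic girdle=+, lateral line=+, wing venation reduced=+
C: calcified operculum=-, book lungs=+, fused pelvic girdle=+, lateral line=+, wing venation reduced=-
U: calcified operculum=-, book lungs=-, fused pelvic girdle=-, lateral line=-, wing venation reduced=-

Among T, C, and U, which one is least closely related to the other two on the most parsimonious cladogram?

C

Character polarity is set by the outgroup: the derived state is whichever differs from the outgroup's state, so for book lungs, fused pelvic girdle the derived state is '-', and for the remaining characters it is '+'.
calcified operculum (derived state '+') is unique to T (autapomorphy; uninformative for grouping).
book lungs (derived state '-') is unique to U (autapomorphy; uninformative for grouping).
Only T and U show the derived state '-' for fused pelvic girdle, supporting them as a clade.
Only C and M show the derived state '+' for lateral line, supporting them as a clade.
wing venation reduced (state '+') occurs in M and T but conflicts with the nesting implied by the other characters — most parsimoniously interpreted as homoplasy.
Most parsimonious ingroup topology: ((T,U),(M,C)).
T and U share a more recent common ancestor with each other than either does with C, so C is the least closely related of the three.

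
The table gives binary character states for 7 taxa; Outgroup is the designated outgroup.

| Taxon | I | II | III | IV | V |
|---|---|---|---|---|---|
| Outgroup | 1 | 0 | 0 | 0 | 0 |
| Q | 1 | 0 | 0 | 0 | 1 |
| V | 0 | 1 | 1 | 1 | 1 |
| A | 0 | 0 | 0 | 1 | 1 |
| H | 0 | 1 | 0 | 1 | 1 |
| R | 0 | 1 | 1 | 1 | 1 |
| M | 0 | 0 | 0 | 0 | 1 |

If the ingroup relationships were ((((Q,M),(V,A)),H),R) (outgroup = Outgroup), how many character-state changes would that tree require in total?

10

Map each character onto ((((Q,M),(V,A)),H),R) (rooted by Outgroup) and count the minimum state changes it requires (Fitch parsimony):
I: 2; II: 3; III: 2; IV: 2; V: 1.
Total tree length = 10.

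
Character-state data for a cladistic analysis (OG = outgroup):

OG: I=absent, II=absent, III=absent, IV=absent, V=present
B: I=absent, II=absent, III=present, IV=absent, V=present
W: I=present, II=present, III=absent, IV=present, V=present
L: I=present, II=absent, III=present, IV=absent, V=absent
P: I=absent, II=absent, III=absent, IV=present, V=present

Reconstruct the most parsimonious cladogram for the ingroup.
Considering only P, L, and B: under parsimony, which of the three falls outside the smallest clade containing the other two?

P

Character polarity is set by the outgroup: the derived state is whichever differs from the outgroup's state, so for V the derived state is 'absent', and for the remaining characters it is 'present'.
I groups L and W, which is incompatible with the clades supported by the remaining characters; treating it as convergent (homoplasy) costs fewer steps than any alternative tree.
II: derived state 'present' in W only — an autapomorphy, so it tells us nothing about relationships among taxa.
Only B and L show the derived state 'present' for III, supporting them as a clade.
Only P and W show the derived state 'present' for IV, supporting them as a clade.
V: derived state 'absent' in L only — an autapomorphy, so it tells us nothing about relationships among taxa.
Most parsimonious ingroup topology: ((B,L),(W,P)).
B and L share a more recent common ancestor with each other than either does with P, so P is the least closely related of the three.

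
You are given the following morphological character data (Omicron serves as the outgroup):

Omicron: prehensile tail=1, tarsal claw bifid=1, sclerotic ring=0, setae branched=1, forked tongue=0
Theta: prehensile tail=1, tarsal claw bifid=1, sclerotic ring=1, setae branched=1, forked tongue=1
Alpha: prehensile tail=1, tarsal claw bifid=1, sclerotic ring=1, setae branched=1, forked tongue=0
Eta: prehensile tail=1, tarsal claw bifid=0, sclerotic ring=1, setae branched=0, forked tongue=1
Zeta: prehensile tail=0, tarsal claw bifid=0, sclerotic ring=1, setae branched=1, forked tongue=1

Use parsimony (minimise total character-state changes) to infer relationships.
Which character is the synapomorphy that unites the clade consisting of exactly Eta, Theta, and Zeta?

forked tongue

Character polarity is set by the outgroup: the derived state is whichever differs from the outgroup's state, so for prehensile tail, tarsal claw bifid, setae branched the derived state is '0', and for the remaining characters it is '1'.
prehensile tail (derived state '0') is unique to Zeta (autapomorphy; uninformative for grouping).
tarsal claw bifid: derived state '0' in Eta and Zeta only — synapomorphy for {Eta, Zeta}.
All ingroup taxa share the derived state '1' for sclerotic ring; it defines the ingroup but does not resolve relationships within it.
setae branched: derived state '0' in Eta only — an autapomorphy, so it tells us nothing about relationships among taxa.
Only Eta, Theta, and Zeta show the derived state '1' for forked tongue, supporting them as a clade.
Most parsimonious ingroup topology: ((Theta,(Eta,Zeta)),Alpha).
The clade {Eta, Theta, Zeta} is supported by forked tongue: its derived state '1' occurs in exactly those taxa and in no other taxon (including the outgroup).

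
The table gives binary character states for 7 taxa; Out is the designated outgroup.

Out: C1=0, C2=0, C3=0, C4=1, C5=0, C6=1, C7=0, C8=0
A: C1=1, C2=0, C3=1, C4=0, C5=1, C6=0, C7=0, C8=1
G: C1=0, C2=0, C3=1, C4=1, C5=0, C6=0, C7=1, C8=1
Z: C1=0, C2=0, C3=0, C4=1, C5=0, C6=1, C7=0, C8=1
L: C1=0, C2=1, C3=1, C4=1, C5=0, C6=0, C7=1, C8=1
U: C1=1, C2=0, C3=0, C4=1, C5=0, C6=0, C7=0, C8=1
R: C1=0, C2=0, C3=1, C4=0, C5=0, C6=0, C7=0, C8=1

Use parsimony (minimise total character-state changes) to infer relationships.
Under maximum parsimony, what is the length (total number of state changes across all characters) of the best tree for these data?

Character polarity is set by the outgroup: the derived state is whichever differs from the outgroup's state, so for C4, C6 the derived state is '0', and for the remaining characters it is '1'.
C1 (state '1') occurs in A and U but conflicts with the nesting implied by the other characters — most parsimoniously interpreted as homoplasy.
C2 (derived state '1') is unique to L (autapomorphy; uninformative for grouping).
C3 (derived state '1') is shared by A, G, L, and R — a synapomorphy uniting that clade.
C4 (derived state '0') is shared by A and R — a synapomorphy uniting that clade.
C5: derived state '1' in A only — an autapomorphy, so it tells us nothing about relationships among taxa.
Only A, G, L, R, and U show the derived state '0' for C6, supporting them as a clade.
C7: derived state '1' in G and L only — synapomorphy for {G, L}.
All ingroup taxa share the derived state '1' for C8; it defines the ingroup but does not resolve relationships within it.
Most parsimonious ingroup topology: ((((A,R),(G,L)),U),Z).
Changes per character on this tree: C1: 2; C2: 1; C3: 1; C4: 1; C5: 1; C6: 1; C7: 1; C8: 1.
Total = 9.

9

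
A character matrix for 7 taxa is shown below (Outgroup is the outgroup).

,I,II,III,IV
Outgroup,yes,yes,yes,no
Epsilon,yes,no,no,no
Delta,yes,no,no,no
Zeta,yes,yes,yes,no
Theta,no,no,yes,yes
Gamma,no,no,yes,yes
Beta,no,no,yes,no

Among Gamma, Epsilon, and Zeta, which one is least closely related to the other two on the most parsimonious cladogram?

Zeta

Character polarity is set by the outgroup: the derived state is whichever differs from the outgroup's state, so for I, II, III the derived state is 'no', and for the remaining characters it is 'yes'.
Only Beta, Gamma, and Theta show the derived state 'no' for I, supporting them as a clade.
Only Beta, Delta, Epsilon, Gamma, and Theta show the derived state 'no' for II, supporting them as a clade.
Only Delta and Epsilon show the derived state 'no' for III, supporting them as a clade.
IV: derived state 'yes' in Gamma and Theta only — synapomorphy for {Gamma, Theta}.
Most parsimonious ingroup topology: (((Epsilon,Delta),((Theta,Gamma),Beta)),Zeta).
Gamma and Epsilon share a more recent common ancestor with each other than either does with Zeta, so Zeta is the least closely related of the three.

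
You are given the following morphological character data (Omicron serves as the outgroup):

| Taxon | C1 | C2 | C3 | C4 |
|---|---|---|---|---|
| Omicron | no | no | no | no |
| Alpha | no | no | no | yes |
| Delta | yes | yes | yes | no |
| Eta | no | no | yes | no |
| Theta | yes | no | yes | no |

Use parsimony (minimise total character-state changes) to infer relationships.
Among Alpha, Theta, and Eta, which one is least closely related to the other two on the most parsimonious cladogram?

The outgroup has state 'no' for every character, so 'yes' is the derived state throughout.
C1: derived state 'yes' in Delta and Theta only — synapomorphy for {Delta, Theta}.
C2 (derived state 'yes') is unique to Delta (autapomorphy; uninformative for grouping).
C3: derived state 'yes' in Delta, Eta, and Theta only — synapomorphy for {Delta, Eta, Theta}.
C4: derived state 'yes' in Alpha only — an autapomorphy, so it tells us nothing about relationships among taxa.
Most parsimonious ingroup topology: (Alpha,((Delta,Theta),Eta)).
Theta and Eta share a more recent common ancestor with each other than either does with Alpha, so Alpha is the least closely related of the three.

Alpha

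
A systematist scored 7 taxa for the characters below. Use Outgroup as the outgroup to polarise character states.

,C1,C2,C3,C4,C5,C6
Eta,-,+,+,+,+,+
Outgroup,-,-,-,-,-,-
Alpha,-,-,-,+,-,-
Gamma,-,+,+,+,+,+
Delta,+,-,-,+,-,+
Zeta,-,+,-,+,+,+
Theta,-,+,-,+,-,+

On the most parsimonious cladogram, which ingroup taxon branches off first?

The outgroup has state '-' for every character, so '+' is the derived state throughout.
C1 (derived state '+') is unique to Delta (autapomorphy; uninformative for grouping).
C2: derived state '+' in Eta, Gamma, Theta, and Zeta only — synapomorphy for {Eta, Gamma, Theta, Zeta}.
Only Eta and Gamma show the derived state '+' for C3, supporting them as a clade.
C4 (derived state '+') is shared by all ingroup taxa — unites the whole ingroup.
Only Eta, Gamma, and Zeta show the derived state '+' for C5, supporting them as a clade.
C6 (derived state '+') is shared by Delta, Eta, Gamma, Theta, and Zeta — a synapomorphy uniting that clade.
Most parsimonious ingroup topology: (((((Gamma,Eta),Zeta),Theta),Delta),Alpha).
Alpha is sister to the clade containing all other ingroup taxa, so it is the earliest-diverging (most basal) ingroup lineage.

Alpha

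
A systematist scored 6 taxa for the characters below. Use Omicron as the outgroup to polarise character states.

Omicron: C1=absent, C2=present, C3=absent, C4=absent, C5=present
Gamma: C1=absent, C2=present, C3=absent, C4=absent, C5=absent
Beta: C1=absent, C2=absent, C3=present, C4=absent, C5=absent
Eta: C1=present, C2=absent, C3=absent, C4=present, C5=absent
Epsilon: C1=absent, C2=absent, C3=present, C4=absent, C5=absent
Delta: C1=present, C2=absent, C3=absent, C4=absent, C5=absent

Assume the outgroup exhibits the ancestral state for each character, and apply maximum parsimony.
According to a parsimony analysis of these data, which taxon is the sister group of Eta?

Delta

Character polarity is set by the outgroup: the derived state is whichever differs from the outgroup's state, so for C2, C5 the derived state is 'absent', and for the remaining characters it is 'present'.
Only Delta and Eta show the derived state 'present' for C1, supporting them as a clade.
Only Beta, Delta, Epsilon, and Eta show the derived state 'absent' for C2, supporting them as a clade.
C3: derived state 'present' in Beta and Epsilon only — synapomorphy for {Beta, Epsilon}.
C4: derived state 'present' in Eta only — an autapomorphy, so it tells us nothing about relationships among taxa.
C5 (derived state 'absent') is shared by all ingroup taxa — unites the whole ingroup.
Most parsimonious ingroup topology: (Gamma,((Beta,Epsilon),(Eta,Delta))).
Eta and Delta form a cherry on this tree, so they are sister taxa.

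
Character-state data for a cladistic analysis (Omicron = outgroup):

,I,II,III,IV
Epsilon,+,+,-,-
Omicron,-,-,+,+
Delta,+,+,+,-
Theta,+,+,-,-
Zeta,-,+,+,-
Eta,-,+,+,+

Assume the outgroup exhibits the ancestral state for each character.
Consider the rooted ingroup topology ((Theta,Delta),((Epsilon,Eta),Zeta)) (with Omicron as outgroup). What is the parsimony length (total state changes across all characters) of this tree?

7

Map each character onto ((Theta,Delta),((Epsilon,Eta),Zeta)) (rooted by Omicron) and count the minimum state changes it requires (Fitch parsimony):
I: 2; II: 1; III: 2; IV: 2.
Total tree length = 7.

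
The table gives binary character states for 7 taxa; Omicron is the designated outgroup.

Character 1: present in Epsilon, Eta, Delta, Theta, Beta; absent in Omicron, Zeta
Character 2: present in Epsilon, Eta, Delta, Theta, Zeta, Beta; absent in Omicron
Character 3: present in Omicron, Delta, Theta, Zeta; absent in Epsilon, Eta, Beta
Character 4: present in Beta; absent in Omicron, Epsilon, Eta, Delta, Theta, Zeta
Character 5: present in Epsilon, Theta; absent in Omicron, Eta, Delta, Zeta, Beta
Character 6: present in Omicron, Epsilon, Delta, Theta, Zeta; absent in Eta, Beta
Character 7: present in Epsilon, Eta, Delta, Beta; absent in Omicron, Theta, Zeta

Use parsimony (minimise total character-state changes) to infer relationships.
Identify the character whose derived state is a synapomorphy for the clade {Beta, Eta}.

Character polarity is set by the outgroup: the derived state is whichever differs from the outgroup's state, so for Character 3, Character 6 the derived state is 'absent', and for the remaining characters it is 'present'.
Only Beta, Delta, Epsilon, Eta, and Theta show the derived state 'present' for Character 1, supporting them as a clade.
Character 2 (derived state 'present') is shared by all ingroup taxa — unites the whole ingroup.
Character 3: derived state 'absent' in Beta, Epsilon, and Eta only — synapomorphy for {Beta, Epsilon, Eta}.
Character 4 (derived state 'present') is unique to Beta (autapomorphy; uninformative for grouping).
Character 5 groups Epsilon and Theta, which is incompatible with the clades supported by the remaining characters; treating it as convergent (homoplasy) costs fewer steps than any alternative tree.
Character 6: derived state 'absent' in Beta and Eta only — synapomorphy for {Beta, Eta}.
Character 7: derived state 'present' in Beta, Delta, Epsilon, and Eta only — synapomorphy for {Beta, Delta, Epsilon, Eta}.
Most parsimonious ingroup topology: ((((Epsilon,(Eta,Beta)),Delta),Theta),Zeta).
The clade {Beta, Eta} is supported by Character 6: its derived state 'absent' occurs in exactly those taxa and in no other taxon (including the outgroup).

Character 6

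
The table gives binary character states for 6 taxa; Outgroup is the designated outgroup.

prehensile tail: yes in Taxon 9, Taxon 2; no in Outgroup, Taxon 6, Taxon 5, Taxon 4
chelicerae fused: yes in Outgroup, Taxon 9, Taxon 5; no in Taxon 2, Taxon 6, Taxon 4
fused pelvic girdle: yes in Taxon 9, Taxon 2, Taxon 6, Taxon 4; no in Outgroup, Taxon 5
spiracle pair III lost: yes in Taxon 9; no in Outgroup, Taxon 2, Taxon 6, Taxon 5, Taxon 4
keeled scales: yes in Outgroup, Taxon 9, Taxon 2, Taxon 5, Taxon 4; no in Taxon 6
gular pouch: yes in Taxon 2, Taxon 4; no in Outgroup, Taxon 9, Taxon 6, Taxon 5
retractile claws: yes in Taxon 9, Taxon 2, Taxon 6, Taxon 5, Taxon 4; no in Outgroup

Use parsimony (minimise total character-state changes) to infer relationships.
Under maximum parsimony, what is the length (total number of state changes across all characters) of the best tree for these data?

8

Character polarity is set by the outgroup: the derived state is whichever differs from the outgroup's state, so for chelicerae fused, keeled scales the derived state is 'no', and for the remaining characters it is 'yes'.
prehensile tail (state 'yes') occurs in Taxon 2 and Taxon 9 but conflicts with the nesting implied by the other characters — most parsimoniously interpreted as homoplasy.
Only Taxon 2, Taxon 4, and Taxon 6 show the derived state 'no' for chelicerae fused, supporting them as a clade.
fused pelvic girdle: derived state 'yes' in Taxon 2, Taxon 4, Taxon 6, and Taxon 9 only — synapomorphy for {Taxon 2, Taxon 4, Taxon 6, Taxon 9}.
spiracle pair III lost: derived state 'yes' in Taxon 9 only — an autapomorphy, so it tells us nothing about relationships among taxa.
keeled scales (derived state 'no') is unique to Taxon 6 (autapomorphy; uninformative for grouping).
Only Taxon 2 and Taxon 4 show the derived state 'yes' for gular pouch, supporting them as a clade.
retractile claws (derived state 'yes') is shared by all ingroup taxa — unites the whole ingroup.
Most parsimonious ingroup topology: ((Taxon 9,((Taxon 2,Taxon 4),Taxon 6)),Taxon 5).
Changes per character on this tree: prehensile tail: 2; chelicerae fused: 1; fused pelvic girdle: 1; spiracle pair III lost: 1; keeled scales: 1; gular pouch: 1; retractile claws: 1.
Total = 8.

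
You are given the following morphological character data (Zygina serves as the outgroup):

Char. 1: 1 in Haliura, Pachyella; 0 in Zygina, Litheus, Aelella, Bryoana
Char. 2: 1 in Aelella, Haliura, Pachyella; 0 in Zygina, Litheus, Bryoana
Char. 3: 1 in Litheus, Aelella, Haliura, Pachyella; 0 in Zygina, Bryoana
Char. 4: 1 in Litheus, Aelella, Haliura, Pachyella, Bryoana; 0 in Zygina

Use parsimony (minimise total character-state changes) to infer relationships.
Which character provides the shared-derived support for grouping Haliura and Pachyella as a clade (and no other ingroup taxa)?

Char. 1

The outgroup has state '0' for every character, so '1' is the derived state throughout.
Char. 1 (derived state '1') is shared by Haliura and Pachyella — a synapomorphy uniting that clade.
Char. 2 (derived state '1') is shared by Aelella, Haliura, and Pachyella — a synapomorphy uniting that clade.
Only Aelella, Haliura, Litheus, and Pachyella show the derived state '1' for Char. 3, supporting them as a clade.
Char. 4 (derived state '1') is shared by all ingroup taxa — unites the whole ingroup.
Most parsimonious ingroup topology: ((Litheus,(Aelella,(Haliura,Pachyella))),Bryoana).
The clade {Haliura, Pachyella} is supported by Char. 1: its derived state '1' occurs in exactly those taxa and in no other taxon (including the outgroup).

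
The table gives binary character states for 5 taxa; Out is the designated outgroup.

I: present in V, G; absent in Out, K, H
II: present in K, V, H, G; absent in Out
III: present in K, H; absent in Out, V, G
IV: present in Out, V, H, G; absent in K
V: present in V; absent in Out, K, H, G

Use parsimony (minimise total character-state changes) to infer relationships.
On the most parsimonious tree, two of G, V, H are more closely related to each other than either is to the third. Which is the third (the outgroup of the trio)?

H

Character polarity is set by the outgroup: the derived state is whichever differs from the outgroup's state, so for IV the derived state is 'absent', and for the remaining characters it is 'present'.
I (derived state 'present') is shared by G and V — a synapomorphy uniting that clade.
II (derived state 'present') is shared by all ingroup taxa — unites the whole ingroup.
Only H and K show the derived state 'present' for III, supporting them as a clade.
IV (derived state 'absent') is unique to K (autapomorphy; uninformative for grouping).
V: derived state 'present' in V only — an autapomorphy, so it tells us nothing about relationships among taxa.
Most parsimonious ingroup topology: ((K,H),(V,G)).
G and V share a more recent common ancestor with each other than either does with H, so H is the least closely related of the three.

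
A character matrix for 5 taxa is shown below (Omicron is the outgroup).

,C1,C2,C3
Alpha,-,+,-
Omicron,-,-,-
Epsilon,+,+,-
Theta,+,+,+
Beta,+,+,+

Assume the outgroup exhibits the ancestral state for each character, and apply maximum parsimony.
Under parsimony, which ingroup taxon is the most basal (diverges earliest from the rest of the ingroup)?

Alpha

The outgroup has state '-' for every character, so '+' is the derived state throughout.
C1 (derived state '+') is shared by Beta, Epsilon, and Theta — a synapomorphy uniting that clade.
C2 (derived state '+') is shared by all ingroup taxa — unites the whole ingroup.
Only Beta and Theta show the derived state '+' for C3, supporting them as a clade.
Most parsimonious ingroup topology: (Alpha,((Theta,Beta),Epsilon)).
Alpha is sister to the clade containing all other ingroup taxa, so it is the earliest-diverging (most basal) ingroup lineage.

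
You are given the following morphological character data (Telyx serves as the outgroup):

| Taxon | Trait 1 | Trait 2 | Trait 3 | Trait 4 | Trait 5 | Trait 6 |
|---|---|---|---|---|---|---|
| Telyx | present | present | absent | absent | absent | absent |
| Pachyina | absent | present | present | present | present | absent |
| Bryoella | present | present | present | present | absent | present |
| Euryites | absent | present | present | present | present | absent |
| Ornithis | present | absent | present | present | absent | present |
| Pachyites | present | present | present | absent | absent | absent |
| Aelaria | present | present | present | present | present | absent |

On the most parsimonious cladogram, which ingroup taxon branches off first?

Character polarity is set by the outgroup: the derived state is whichever differs from the outgroup's state, so for Trait 1, Trait 2 the derived state is 'absent', and for the remaining characters it is 'present'.
Trait 1: derived state 'absent' in Euryites and Pachyina only — synapomorphy for {Euryites, Pachyina}.
Trait 2 (derived state 'absent') is unique to Ornithis (autapomorphy; uninformative for grouping).
Trait 3 (derived state 'present') is shared by all ingroup taxa — unites the whole ingroup.
Only Aelaria, Bryoella, Euryites, Ornithis, and Pachyina show the derived state 'present' for Trait 4, supporting them as a clade.
Only Aelaria, Euryites, and Pachyina show the derived state 'present' for Trait 5, supporting them as a clade.
Trait 6: derived state 'present' in Bryoella and Ornithis only — synapomorphy for {Bryoella, Ornithis}.
Most parsimonious ingroup topology: ((((Pachyina,Euryites),Aelaria),(Bryoella,Ornithis)),Pachyites).
Pachyites is sister to the clade containing all other ingroup taxa, so it is the earliest-diverging (most basal) ingroup lineage.

Pachyites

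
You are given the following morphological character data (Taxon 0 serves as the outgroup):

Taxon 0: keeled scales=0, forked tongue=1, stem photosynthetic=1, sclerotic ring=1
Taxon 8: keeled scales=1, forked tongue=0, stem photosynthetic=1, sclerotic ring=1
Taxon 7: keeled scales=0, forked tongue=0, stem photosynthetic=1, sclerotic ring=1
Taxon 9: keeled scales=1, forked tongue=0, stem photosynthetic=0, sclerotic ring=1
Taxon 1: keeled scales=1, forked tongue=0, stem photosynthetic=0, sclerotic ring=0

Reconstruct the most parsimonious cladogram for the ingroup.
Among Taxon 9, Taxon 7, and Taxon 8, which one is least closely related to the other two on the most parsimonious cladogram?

Taxon 7

Character polarity is set by the outgroup: the derived state is whichever differs from the outgroup's state, so for forked tongue, stem photosynthetic, sclerotic ring the derived state is '0', and for the remaining characters it is '1'.
Only Taxon 1, Taxon 8, and Taxon 9 show the derived state '1' for keeled scales, supporting them as a clade.
All ingroup taxa share the derived state '0' for forked tongue; it defines the ingroup but does not resolve relationships within it.
Only Taxon 1 and Taxon 9 show the derived state '0' for stem photosynthetic, supporting them as a clade.
sclerotic ring (derived state '0') is unique to Taxon 1 (autapomorphy; uninformative for grouping).
Most parsimonious ingroup topology: ((Taxon 8,(Taxon 9,Taxon 1)),Taxon 7).
Taxon 8 and Taxon 9 share a more recent common ancestor with each other than either does with Taxon 7, so Taxon 7 is the least closely related of the three.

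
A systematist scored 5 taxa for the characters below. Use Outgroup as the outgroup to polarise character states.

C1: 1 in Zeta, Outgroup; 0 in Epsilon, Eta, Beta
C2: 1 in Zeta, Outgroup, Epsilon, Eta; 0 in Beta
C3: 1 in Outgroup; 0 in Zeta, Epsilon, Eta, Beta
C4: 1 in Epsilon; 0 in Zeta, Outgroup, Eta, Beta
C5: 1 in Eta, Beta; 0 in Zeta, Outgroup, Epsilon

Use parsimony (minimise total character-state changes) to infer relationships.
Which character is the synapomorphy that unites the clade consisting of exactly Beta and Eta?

Character polarity is set by the outgroup: the derived state is whichever differs from the outgroup's state, so for C1, C2, C3 the derived state is '0', and for the remaining characters it is '1'.
C1: derived state '0' in Beta, Epsilon, and Eta only — synapomorphy for {Beta, Epsilon, Eta}.
C2: derived state '0' in Beta only — an autapomorphy, so it tells us nothing about relationships among taxa.
All ingroup taxa share the derived state '0' for C3; it defines the ingroup but does not resolve relationships within it.
C4: derived state '1' in Epsilon only — an autapomorphy, so it tells us nothing about relationships among taxa.
C5 (derived state '1') is shared by Beta and Eta — a synapomorphy uniting that clade.
Most parsimonious ingroup topology: (Zeta,((Beta,Eta),Epsilon)).
The clade {Beta, Eta} is supported by C5: its derived state '1' occurs in exactly those taxa and in no other taxon (including the outgroup).

C5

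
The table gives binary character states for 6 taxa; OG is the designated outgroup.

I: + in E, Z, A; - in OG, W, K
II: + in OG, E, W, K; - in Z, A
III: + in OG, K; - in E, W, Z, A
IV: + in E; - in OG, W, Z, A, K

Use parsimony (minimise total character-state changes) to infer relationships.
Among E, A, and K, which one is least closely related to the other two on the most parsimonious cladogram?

K

Character polarity is set by the outgroup: the derived state is whichever differs from the outgroup's state, so for II, III the derived state is '-', and for the remaining characters it is '+'.
Only A, E, and Z show the derived state '+' for I, supporting them as a clade.
II (derived state '-') is shared by A and Z — a synapomorphy uniting that clade.
III: derived state '-' in A, E, W, and Z only — synapomorphy for {A, E, W, Z}.
IV: derived state '+' in E only — an autapomorphy, so it tells us nothing about relationships among taxa.
Most parsimonious ingroup topology: (((E,(Z,A)),W),K).
E and A share a more recent common ancestor with each other than either does with K, so K is the least closely related of the three.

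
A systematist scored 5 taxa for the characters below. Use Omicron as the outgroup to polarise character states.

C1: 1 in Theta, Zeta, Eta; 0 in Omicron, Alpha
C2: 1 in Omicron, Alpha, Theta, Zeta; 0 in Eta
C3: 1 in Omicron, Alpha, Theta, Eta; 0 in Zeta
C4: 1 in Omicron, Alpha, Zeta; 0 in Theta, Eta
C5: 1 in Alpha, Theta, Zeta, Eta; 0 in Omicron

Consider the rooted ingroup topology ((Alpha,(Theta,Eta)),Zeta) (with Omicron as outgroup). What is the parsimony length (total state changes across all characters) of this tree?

6

Map each character onto ((Alpha,(Theta,Eta)),Zeta) (rooted by Omicron) and count the minimum state changes it requires (Fitch parsimony):
C1: 2; C2: 1; C3: 1; C4: 1; C5: 1.
Total tree length = 6.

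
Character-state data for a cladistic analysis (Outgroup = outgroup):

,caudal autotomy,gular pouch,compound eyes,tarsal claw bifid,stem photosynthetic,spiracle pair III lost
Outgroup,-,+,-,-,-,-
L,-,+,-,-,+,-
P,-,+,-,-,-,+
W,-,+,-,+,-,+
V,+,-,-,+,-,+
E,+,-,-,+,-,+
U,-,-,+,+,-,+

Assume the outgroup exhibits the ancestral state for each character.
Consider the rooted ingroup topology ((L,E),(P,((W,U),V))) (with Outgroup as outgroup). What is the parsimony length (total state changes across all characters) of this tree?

11

Map each character onto ((L,E),(P,((W,U),V))) (rooted by Outgroup) and count the minimum state changes it requires (Fitch parsimony):
caudal autotomy: 2; gular pouch: 3; compound eyes: 1; tarsal claw bifid: 2; stem photosynthetic: 1; spiracle pair III lost: 2.
Total tree length = 11.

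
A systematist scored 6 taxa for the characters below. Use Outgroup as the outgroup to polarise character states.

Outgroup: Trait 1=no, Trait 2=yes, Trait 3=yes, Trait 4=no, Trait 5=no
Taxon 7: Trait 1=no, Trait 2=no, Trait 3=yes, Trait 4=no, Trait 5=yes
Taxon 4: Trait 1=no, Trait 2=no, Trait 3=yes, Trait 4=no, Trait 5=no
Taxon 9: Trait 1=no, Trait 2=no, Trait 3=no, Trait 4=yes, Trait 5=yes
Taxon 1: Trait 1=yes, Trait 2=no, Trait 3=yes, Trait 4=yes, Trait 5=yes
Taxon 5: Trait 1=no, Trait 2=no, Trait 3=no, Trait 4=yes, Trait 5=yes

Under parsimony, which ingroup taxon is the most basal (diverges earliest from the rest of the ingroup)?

Character polarity is set by the outgroup: the derived state is whichever differs from the outgroup's state, so for Trait 2, Trait 3 the derived state is 'no', and for the remaining characters it is 'yes'.
Trait 1: derived state 'yes' in Taxon 1 only — an autapomorphy, so it tells us nothing about relationships among taxa.
Trait 2 (derived state 'no') is shared by all ingroup taxa — unites the whole ingroup.
Only Taxon 5 and Taxon 9 show the derived state 'no' for Trait 3, supporting them as a clade.
Trait 4 (derived state 'yes') is shared by Taxon 1, Taxon 5, and Taxon 9 — a synapomorphy uniting that clade.
Only Taxon 1, Taxon 5, Taxon 7, and Taxon 9 show the derived state 'yes' for Trait 5, supporting them as a clade.
Most parsimonious ingroup topology: ((Taxon 7,((Taxon 9,Taxon 5),Taxon 1)),Taxon 4).
Taxon 4 is sister to the clade containing all other ingroup taxa, so it is the earliest-diverging (most basal) ingroup lineage.

Taxon 4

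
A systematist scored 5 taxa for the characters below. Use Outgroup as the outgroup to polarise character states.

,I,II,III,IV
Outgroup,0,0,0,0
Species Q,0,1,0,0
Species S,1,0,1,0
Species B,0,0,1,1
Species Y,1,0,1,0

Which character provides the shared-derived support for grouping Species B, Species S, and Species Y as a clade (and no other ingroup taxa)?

The outgroup has state '0' for every character, so '1' is the derived state throughout.
Only Species S and Species Y show the derived state '1' for I, supporting them as a clade.
II (derived state '1') is unique to Species Q (autapomorphy; uninformative for grouping).
III (derived state '1') is shared by Species B, Species S, and Species Y — a synapomorphy uniting that clade.
IV (derived state '1') is unique to Species B (autapomorphy; uninformative for grouping).
Most parsimonious ingroup topology: (Species Q,((Species S,Species Y),Species B)).
The clade {Species B, Species S, Species Y} is supported by III: its derived state '1' occurs in exactly those taxa and in no other taxon (including the outgroup).

III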